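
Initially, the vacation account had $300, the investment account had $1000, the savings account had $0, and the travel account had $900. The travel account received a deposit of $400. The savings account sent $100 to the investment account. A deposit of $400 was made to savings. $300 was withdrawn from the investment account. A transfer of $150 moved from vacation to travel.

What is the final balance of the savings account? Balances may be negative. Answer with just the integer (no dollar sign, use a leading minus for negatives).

Answer: 300

Derivation:
Tracking account balances step by step:
Start: vacation=300, investment=1000, savings=0, travel=900
Event 1 (deposit 400 to travel): travel: 900 + 400 = 1300. Balances: vacation=300, investment=1000, savings=0, travel=1300
Event 2 (transfer 100 savings -> investment): savings: 0 - 100 = -100, investment: 1000 + 100 = 1100. Balances: vacation=300, investment=1100, savings=-100, travel=1300
Event 3 (deposit 400 to savings): savings: -100 + 400 = 300. Balances: vacation=300, investment=1100, savings=300, travel=1300
Event 4 (withdraw 300 from investment): investment: 1100 - 300 = 800. Balances: vacation=300, investment=800, savings=300, travel=1300
Event 5 (transfer 150 vacation -> travel): vacation: 300 - 150 = 150, travel: 1300 + 150 = 1450. Balances: vacation=150, investment=800, savings=300, travel=1450

Final balance of savings: 300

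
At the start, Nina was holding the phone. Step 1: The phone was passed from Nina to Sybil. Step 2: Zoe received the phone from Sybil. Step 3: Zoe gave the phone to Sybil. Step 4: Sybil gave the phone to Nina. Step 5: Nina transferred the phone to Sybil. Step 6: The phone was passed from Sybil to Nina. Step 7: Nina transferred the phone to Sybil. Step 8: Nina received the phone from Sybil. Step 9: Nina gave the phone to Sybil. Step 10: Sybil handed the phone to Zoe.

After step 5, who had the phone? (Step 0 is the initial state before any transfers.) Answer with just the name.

Answer: Sybil

Derivation:
Tracking the phone holder through step 5:
After step 0 (start): Nina
After step 1: Sybil
After step 2: Zoe
After step 3: Sybil
After step 4: Nina
After step 5: Sybil

At step 5, the holder is Sybil.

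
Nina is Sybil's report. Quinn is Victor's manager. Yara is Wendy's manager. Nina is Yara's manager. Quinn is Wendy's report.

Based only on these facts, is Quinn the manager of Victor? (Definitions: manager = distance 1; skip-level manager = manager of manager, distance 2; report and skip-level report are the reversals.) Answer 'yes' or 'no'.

Reconstructing the manager chain from the given facts:
  Sybil -> Nina -> Yara -> Wendy -> Quinn -> Victor
(each arrow means 'manager of the next')
Positions in the chain (0 = top):
  position of Sybil: 0
  position of Nina: 1
  position of Yara: 2
  position of Wendy: 3
  position of Quinn: 4
  position of Victor: 5

Quinn is at position 4, Victor is at position 5; signed distance (j - i) = 1.
'manager' requires j - i = 1. Actual distance is 1, so the relation HOLDS.

Answer: yes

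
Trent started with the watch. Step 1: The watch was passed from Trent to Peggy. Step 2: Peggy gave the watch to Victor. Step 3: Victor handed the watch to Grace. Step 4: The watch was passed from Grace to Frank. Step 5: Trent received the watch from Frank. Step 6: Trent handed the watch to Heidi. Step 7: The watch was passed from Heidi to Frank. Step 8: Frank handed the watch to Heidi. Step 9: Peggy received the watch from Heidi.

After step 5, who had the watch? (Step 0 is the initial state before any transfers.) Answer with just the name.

Tracking the watch holder through step 5:
After step 0 (start): Trent
After step 1: Peggy
After step 2: Victor
After step 3: Grace
After step 4: Frank
After step 5: Trent

At step 5, the holder is Trent.

Answer: Trent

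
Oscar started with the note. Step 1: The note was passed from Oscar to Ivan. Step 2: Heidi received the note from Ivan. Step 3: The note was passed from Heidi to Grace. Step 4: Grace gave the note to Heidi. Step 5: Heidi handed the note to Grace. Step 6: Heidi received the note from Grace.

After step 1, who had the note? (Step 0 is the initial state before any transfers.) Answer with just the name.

Answer: Ivan

Derivation:
Tracking the note holder through step 1:
After step 0 (start): Oscar
After step 1: Ivan

At step 1, the holder is Ivan.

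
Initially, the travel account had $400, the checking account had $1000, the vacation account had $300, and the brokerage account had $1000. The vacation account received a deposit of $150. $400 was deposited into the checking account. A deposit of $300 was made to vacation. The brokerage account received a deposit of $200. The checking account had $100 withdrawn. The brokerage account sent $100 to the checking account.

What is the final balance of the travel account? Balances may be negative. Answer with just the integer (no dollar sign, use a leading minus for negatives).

Tracking account balances step by step:
Start: travel=400, checking=1000, vacation=300, brokerage=1000
Event 1 (deposit 150 to vacation): vacation: 300 + 150 = 450. Balances: travel=400, checking=1000, vacation=450, brokerage=1000
Event 2 (deposit 400 to checking): checking: 1000 + 400 = 1400. Balances: travel=400, checking=1400, vacation=450, brokerage=1000
Event 3 (deposit 300 to vacation): vacation: 450 + 300 = 750. Balances: travel=400, checking=1400, vacation=750, brokerage=1000
Event 4 (deposit 200 to brokerage): brokerage: 1000 + 200 = 1200. Balances: travel=400, checking=1400, vacation=750, brokerage=1200
Event 5 (withdraw 100 from checking): checking: 1400 - 100 = 1300. Balances: travel=400, checking=1300, vacation=750, brokerage=1200
Event 6 (transfer 100 brokerage -> checking): brokerage: 1200 - 100 = 1100, checking: 1300 + 100 = 1400. Balances: travel=400, checking=1400, vacation=750, brokerage=1100

Final balance of travel: 400

Answer: 400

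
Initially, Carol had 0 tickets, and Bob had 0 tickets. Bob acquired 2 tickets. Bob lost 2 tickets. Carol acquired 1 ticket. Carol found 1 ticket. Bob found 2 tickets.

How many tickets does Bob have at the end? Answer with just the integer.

Answer: 2

Derivation:
Tracking counts step by step:
Start: Carol=0, Bob=0
Event 1 (Bob +2): Bob: 0 -> 2. State: Carol=0, Bob=2
Event 2 (Bob -2): Bob: 2 -> 0. State: Carol=0, Bob=0
Event 3 (Carol +1): Carol: 0 -> 1. State: Carol=1, Bob=0
Event 4 (Carol +1): Carol: 1 -> 2. State: Carol=2, Bob=0
Event 5 (Bob +2): Bob: 0 -> 2. State: Carol=2, Bob=2

Bob's final count: 2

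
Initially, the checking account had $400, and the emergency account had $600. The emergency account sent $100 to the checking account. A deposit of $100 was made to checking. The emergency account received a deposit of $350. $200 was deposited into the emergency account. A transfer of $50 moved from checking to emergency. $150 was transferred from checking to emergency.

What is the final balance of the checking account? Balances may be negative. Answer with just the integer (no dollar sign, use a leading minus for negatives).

Tracking account balances step by step:
Start: checking=400, emergency=600
Event 1 (transfer 100 emergency -> checking): emergency: 600 - 100 = 500, checking: 400 + 100 = 500. Balances: checking=500, emergency=500
Event 2 (deposit 100 to checking): checking: 500 + 100 = 600. Balances: checking=600, emergency=500
Event 3 (deposit 350 to emergency): emergency: 500 + 350 = 850. Balances: checking=600, emergency=850
Event 4 (deposit 200 to emergency): emergency: 850 + 200 = 1050. Balances: checking=600, emergency=1050
Event 5 (transfer 50 checking -> emergency): checking: 600 - 50 = 550, emergency: 1050 + 50 = 1100. Balances: checking=550, emergency=1100
Event 6 (transfer 150 checking -> emergency): checking: 550 - 150 = 400, emergency: 1100 + 150 = 1250. Balances: checking=400, emergency=1250

Final balance of checking: 400

Answer: 400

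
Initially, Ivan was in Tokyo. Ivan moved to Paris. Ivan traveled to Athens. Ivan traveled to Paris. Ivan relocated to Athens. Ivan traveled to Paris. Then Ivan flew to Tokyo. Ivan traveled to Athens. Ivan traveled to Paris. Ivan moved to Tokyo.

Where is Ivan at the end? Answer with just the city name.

Answer: Tokyo

Derivation:
Tracking Ivan's location:
Start: Ivan is in Tokyo.
After move 1: Tokyo -> Paris. Ivan is in Paris.
After move 2: Paris -> Athens. Ivan is in Athens.
After move 3: Athens -> Paris. Ivan is in Paris.
After move 4: Paris -> Athens. Ivan is in Athens.
After move 5: Athens -> Paris. Ivan is in Paris.
After move 6: Paris -> Tokyo. Ivan is in Tokyo.
After move 7: Tokyo -> Athens. Ivan is in Athens.
After move 8: Athens -> Paris. Ivan is in Paris.
After move 9: Paris -> Tokyo. Ivan is in Tokyo.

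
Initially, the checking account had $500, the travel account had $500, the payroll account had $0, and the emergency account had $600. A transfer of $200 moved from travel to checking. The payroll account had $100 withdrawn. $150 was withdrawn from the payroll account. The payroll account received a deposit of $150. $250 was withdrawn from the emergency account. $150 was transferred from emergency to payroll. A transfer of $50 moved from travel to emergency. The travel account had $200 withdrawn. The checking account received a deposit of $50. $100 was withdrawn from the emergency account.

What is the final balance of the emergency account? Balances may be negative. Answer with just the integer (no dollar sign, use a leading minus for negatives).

Tracking account balances step by step:
Start: checking=500, travel=500, payroll=0, emergency=600
Event 1 (transfer 200 travel -> checking): travel: 500 - 200 = 300, checking: 500 + 200 = 700. Balances: checking=700, travel=300, payroll=0, emergency=600
Event 2 (withdraw 100 from payroll): payroll: 0 - 100 = -100. Balances: checking=700, travel=300, payroll=-100, emergency=600
Event 3 (withdraw 150 from payroll): payroll: -100 - 150 = -250. Balances: checking=700, travel=300, payroll=-250, emergency=600
Event 4 (deposit 150 to payroll): payroll: -250 + 150 = -100. Balances: checking=700, travel=300, payroll=-100, emergency=600
Event 5 (withdraw 250 from emergency): emergency: 600 - 250 = 350. Balances: checking=700, travel=300, payroll=-100, emergency=350
Event 6 (transfer 150 emergency -> payroll): emergency: 350 - 150 = 200, payroll: -100 + 150 = 50. Balances: checking=700, travel=300, payroll=50, emergency=200
Event 7 (transfer 50 travel -> emergency): travel: 300 - 50 = 250, emergency: 200 + 50 = 250. Balances: checking=700, travel=250, payroll=50, emergency=250
Event 8 (withdraw 200 from travel): travel: 250 - 200 = 50. Balances: checking=700, travel=50, payroll=50, emergency=250
Event 9 (deposit 50 to checking): checking: 700 + 50 = 750. Balances: checking=750, travel=50, payroll=50, emergency=250
Event 10 (withdraw 100 from emergency): emergency: 250 - 100 = 150. Balances: checking=750, travel=50, payroll=50, emergency=150

Final balance of emergency: 150

Answer: 150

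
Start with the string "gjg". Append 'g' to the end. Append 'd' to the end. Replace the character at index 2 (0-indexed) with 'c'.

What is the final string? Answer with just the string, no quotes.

Answer: gjcgd

Derivation:
Applying each edit step by step:
Start: "gjg"
Op 1 (append 'g'): "gjg" -> "gjgg"
Op 2 (append 'd'): "gjgg" -> "gjggd"
Op 3 (replace idx 2: 'g' -> 'c'): "gjggd" -> "gjcgd"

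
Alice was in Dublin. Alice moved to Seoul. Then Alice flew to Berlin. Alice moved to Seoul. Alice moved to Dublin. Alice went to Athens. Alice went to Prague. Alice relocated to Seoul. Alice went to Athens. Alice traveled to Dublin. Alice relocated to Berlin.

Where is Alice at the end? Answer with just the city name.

Tracking Alice's location:
Start: Alice is in Dublin.
After move 1: Dublin -> Seoul. Alice is in Seoul.
After move 2: Seoul -> Berlin. Alice is in Berlin.
After move 3: Berlin -> Seoul. Alice is in Seoul.
After move 4: Seoul -> Dublin. Alice is in Dublin.
After move 5: Dublin -> Athens. Alice is in Athens.
After move 6: Athens -> Prague. Alice is in Prague.
After move 7: Prague -> Seoul. Alice is in Seoul.
After move 8: Seoul -> Athens. Alice is in Athens.
After move 9: Athens -> Dublin. Alice is in Dublin.
After move 10: Dublin -> Berlin. Alice is in Berlin.

Answer: Berlin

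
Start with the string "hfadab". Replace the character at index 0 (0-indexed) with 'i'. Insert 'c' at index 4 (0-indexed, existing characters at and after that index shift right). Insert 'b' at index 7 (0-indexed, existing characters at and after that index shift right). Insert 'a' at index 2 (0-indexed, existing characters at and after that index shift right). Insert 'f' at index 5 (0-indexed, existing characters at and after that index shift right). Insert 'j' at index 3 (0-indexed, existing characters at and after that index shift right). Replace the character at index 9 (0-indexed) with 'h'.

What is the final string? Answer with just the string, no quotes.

Applying each edit step by step:
Start: "hfadab"
Op 1 (replace idx 0: 'h' -> 'i'): "hfadab" -> "ifadab"
Op 2 (insert 'c' at idx 4): "ifadab" -> "ifadcab"
Op 3 (insert 'b' at idx 7): "ifadcab" -> "ifadcabb"
Op 4 (insert 'a' at idx 2): "ifadcabb" -> "ifaadcabb"
Op 5 (insert 'f' at idx 5): "ifaadcabb" -> "ifaadfcabb"
Op 6 (insert 'j' at idx 3): "ifaadfcabb" -> "ifajadfcabb"
Op 7 (replace idx 9: 'b' -> 'h'): "ifajadfcabb" -> "ifajadfcahb"

Answer: ifajadfcahb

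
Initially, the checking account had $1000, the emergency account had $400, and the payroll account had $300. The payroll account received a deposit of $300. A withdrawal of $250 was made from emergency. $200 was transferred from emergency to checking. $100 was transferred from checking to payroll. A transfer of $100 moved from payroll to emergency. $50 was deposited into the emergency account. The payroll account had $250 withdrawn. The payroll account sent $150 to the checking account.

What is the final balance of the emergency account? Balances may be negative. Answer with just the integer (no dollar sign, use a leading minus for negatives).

Answer: 100

Derivation:
Tracking account balances step by step:
Start: checking=1000, emergency=400, payroll=300
Event 1 (deposit 300 to payroll): payroll: 300 + 300 = 600. Balances: checking=1000, emergency=400, payroll=600
Event 2 (withdraw 250 from emergency): emergency: 400 - 250 = 150. Balances: checking=1000, emergency=150, payroll=600
Event 3 (transfer 200 emergency -> checking): emergency: 150 - 200 = -50, checking: 1000 + 200 = 1200. Balances: checking=1200, emergency=-50, payroll=600
Event 4 (transfer 100 checking -> payroll): checking: 1200 - 100 = 1100, payroll: 600 + 100 = 700. Balances: checking=1100, emergency=-50, payroll=700
Event 5 (transfer 100 payroll -> emergency): payroll: 700 - 100 = 600, emergency: -50 + 100 = 50. Balances: checking=1100, emergency=50, payroll=600
Event 6 (deposit 50 to emergency): emergency: 50 + 50 = 100. Balances: checking=1100, emergency=100, payroll=600
Event 7 (withdraw 250 from payroll): payroll: 600 - 250 = 350. Balances: checking=1100, emergency=100, payroll=350
Event 8 (transfer 150 payroll -> checking): payroll: 350 - 150 = 200, checking: 1100 + 150 = 1250. Balances: checking=1250, emergency=100, payroll=200

Final balance of emergency: 100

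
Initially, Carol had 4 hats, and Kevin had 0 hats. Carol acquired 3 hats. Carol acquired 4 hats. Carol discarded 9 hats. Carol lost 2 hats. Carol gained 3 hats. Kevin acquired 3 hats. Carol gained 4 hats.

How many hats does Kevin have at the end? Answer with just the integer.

Answer: 3

Derivation:
Tracking counts step by step:
Start: Carol=4, Kevin=0
Event 1 (Carol +3): Carol: 4 -> 7. State: Carol=7, Kevin=0
Event 2 (Carol +4): Carol: 7 -> 11. State: Carol=11, Kevin=0
Event 3 (Carol -9): Carol: 11 -> 2. State: Carol=2, Kevin=0
Event 4 (Carol -2): Carol: 2 -> 0. State: Carol=0, Kevin=0
Event 5 (Carol +3): Carol: 0 -> 3. State: Carol=3, Kevin=0
Event 6 (Kevin +3): Kevin: 0 -> 3. State: Carol=3, Kevin=3
Event 7 (Carol +4): Carol: 3 -> 7. State: Carol=7, Kevin=3

Kevin's final count: 3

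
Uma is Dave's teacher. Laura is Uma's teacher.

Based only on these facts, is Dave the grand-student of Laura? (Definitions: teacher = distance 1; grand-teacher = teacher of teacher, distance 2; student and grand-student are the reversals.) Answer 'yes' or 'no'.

Answer: yes

Derivation:
Reconstructing the teacher chain from the given facts:
  Laura -> Uma -> Dave
(each arrow means 'teacher of the next')
Positions in the chain (0 = top):
  position of Laura: 0
  position of Uma: 1
  position of Dave: 2

Dave is at position 2, Laura is at position 0; signed distance (j - i) = -2.
'grand-student' requires j - i = -2. Actual distance is -2, so the relation HOLDS.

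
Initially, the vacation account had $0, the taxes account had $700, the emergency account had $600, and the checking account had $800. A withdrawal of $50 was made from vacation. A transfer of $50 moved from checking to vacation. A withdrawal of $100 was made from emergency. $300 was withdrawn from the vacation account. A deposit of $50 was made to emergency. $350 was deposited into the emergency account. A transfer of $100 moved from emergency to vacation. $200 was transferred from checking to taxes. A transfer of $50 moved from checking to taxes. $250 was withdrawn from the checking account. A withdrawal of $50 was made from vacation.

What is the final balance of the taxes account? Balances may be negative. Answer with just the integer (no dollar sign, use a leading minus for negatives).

Tracking account balances step by step:
Start: vacation=0, taxes=700, emergency=600, checking=800
Event 1 (withdraw 50 from vacation): vacation: 0 - 50 = -50. Balances: vacation=-50, taxes=700, emergency=600, checking=800
Event 2 (transfer 50 checking -> vacation): checking: 800 - 50 = 750, vacation: -50 + 50 = 0. Balances: vacation=0, taxes=700, emergency=600, checking=750
Event 3 (withdraw 100 from emergency): emergency: 600 - 100 = 500. Balances: vacation=0, taxes=700, emergency=500, checking=750
Event 4 (withdraw 300 from vacation): vacation: 0 - 300 = -300. Balances: vacation=-300, taxes=700, emergency=500, checking=750
Event 5 (deposit 50 to emergency): emergency: 500 + 50 = 550. Balances: vacation=-300, taxes=700, emergency=550, checking=750
Event 6 (deposit 350 to emergency): emergency: 550 + 350 = 900. Balances: vacation=-300, taxes=700, emergency=900, checking=750
Event 7 (transfer 100 emergency -> vacation): emergency: 900 - 100 = 800, vacation: -300 + 100 = -200. Balances: vacation=-200, taxes=700, emergency=800, checking=750
Event 8 (transfer 200 checking -> taxes): checking: 750 - 200 = 550, taxes: 700 + 200 = 900. Balances: vacation=-200, taxes=900, emergency=800, checking=550
Event 9 (transfer 50 checking -> taxes): checking: 550 - 50 = 500, taxes: 900 + 50 = 950. Balances: vacation=-200, taxes=950, emergency=800, checking=500
Event 10 (withdraw 250 from checking): checking: 500 - 250 = 250. Balances: vacation=-200, taxes=950, emergency=800, checking=250
Event 11 (withdraw 50 from vacation): vacation: -200 - 50 = -250. Balances: vacation=-250, taxes=950, emergency=800, checking=250

Final balance of taxes: 950

Answer: 950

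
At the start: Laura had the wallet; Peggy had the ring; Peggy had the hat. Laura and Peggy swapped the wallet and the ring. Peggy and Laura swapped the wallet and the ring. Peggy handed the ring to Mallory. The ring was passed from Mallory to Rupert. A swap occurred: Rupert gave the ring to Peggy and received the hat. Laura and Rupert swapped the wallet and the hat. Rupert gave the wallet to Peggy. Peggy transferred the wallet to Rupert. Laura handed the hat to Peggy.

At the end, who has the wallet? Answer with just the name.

Tracking all object holders:
Start: wallet:Laura, ring:Peggy, hat:Peggy
Event 1 (swap wallet<->ring: now wallet:Peggy, ring:Laura). State: wallet:Peggy, ring:Laura, hat:Peggy
Event 2 (swap wallet<->ring: now wallet:Laura, ring:Peggy). State: wallet:Laura, ring:Peggy, hat:Peggy
Event 3 (give ring: Peggy -> Mallory). State: wallet:Laura, ring:Mallory, hat:Peggy
Event 4 (give ring: Mallory -> Rupert). State: wallet:Laura, ring:Rupert, hat:Peggy
Event 5 (swap ring<->hat: now ring:Peggy, hat:Rupert). State: wallet:Laura, ring:Peggy, hat:Rupert
Event 6 (swap wallet<->hat: now wallet:Rupert, hat:Laura). State: wallet:Rupert, ring:Peggy, hat:Laura
Event 7 (give wallet: Rupert -> Peggy). State: wallet:Peggy, ring:Peggy, hat:Laura
Event 8 (give wallet: Peggy -> Rupert). State: wallet:Rupert, ring:Peggy, hat:Laura
Event 9 (give hat: Laura -> Peggy). State: wallet:Rupert, ring:Peggy, hat:Peggy

Final state: wallet:Rupert, ring:Peggy, hat:Peggy
The wallet is held by Rupert.

Answer: Rupert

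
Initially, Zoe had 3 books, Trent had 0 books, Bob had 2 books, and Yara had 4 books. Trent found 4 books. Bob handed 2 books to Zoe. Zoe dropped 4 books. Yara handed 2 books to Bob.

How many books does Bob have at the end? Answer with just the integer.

Answer: 2

Derivation:
Tracking counts step by step:
Start: Zoe=3, Trent=0, Bob=2, Yara=4
Event 1 (Trent +4): Trent: 0 -> 4. State: Zoe=3, Trent=4, Bob=2, Yara=4
Event 2 (Bob -> Zoe, 2): Bob: 2 -> 0, Zoe: 3 -> 5. State: Zoe=5, Trent=4, Bob=0, Yara=4
Event 3 (Zoe -4): Zoe: 5 -> 1. State: Zoe=1, Trent=4, Bob=0, Yara=4
Event 4 (Yara -> Bob, 2): Yara: 4 -> 2, Bob: 0 -> 2. State: Zoe=1, Trent=4, Bob=2, Yara=2

Bob's final count: 2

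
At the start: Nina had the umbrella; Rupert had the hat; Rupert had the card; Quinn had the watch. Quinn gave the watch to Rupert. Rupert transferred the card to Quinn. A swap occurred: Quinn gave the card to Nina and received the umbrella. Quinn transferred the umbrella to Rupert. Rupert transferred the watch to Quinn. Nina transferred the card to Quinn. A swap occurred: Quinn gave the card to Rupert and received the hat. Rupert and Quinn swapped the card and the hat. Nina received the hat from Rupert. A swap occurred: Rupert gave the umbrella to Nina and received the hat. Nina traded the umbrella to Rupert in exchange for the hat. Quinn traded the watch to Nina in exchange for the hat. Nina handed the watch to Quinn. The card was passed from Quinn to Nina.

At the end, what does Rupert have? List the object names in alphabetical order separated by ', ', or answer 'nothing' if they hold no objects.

Answer: umbrella

Derivation:
Tracking all object holders:
Start: umbrella:Nina, hat:Rupert, card:Rupert, watch:Quinn
Event 1 (give watch: Quinn -> Rupert). State: umbrella:Nina, hat:Rupert, card:Rupert, watch:Rupert
Event 2 (give card: Rupert -> Quinn). State: umbrella:Nina, hat:Rupert, card:Quinn, watch:Rupert
Event 3 (swap card<->umbrella: now card:Nina, umbrella:Quinn). State: umbrella:Quinn, hat:Rupert, card:Nina, watch:Rupert
Event 4 (give umbrella: Quinn -> Rupert). State: umbrella:Rupert, hat:Rupert, card:Nina, watch:Rupert
Event 5 (give watch: Rupert -> Quinn). State: umbrella:Rupert, hat:Rupert, card:Nina, watch:Quinn
Event 6 (give card: Nina -> Quinn). State: umbrella:Rupert, hat:Rupert, card:Quinn, watch:Quinn
Event 7 (swap card<->hat: now card:Rupert, hat:Quinn). State: umbrella:Rupert, hat:Quinn, card:Rupert, watch:Quinn
Event 8 (swap card<->hat: now card:Quinn, hat:Rupert). State: umbrella:Rupert, hat:Rupert, card:Quinn, watch:Quinn
Event 9 (give hat: Rupert -> Nina). State: umbrella:Rupert, hat:Nina, card:Quinn, watch:Quinn
Event 10 (swap umbrella<->hat: now umbrella:Nina, hat:Rupert). State: umbrella:Nina, hat:Rupert, card:Quinn, watch:Quinn
Event 11 (swap umbrella<->hat: now umbrella:Rupert, hat:Nina). State: umbrella:Rupert, hat:Nina, card:Quinn, watch:Quinn
Event 12 (swap watch<->hat: now watch:Nina, hat:Quinn). State: umbrella:Rupert, hat:Quinn, card:Quinn, watch:Nina
Event 13 (give watch: Nina -> Quinn). State: umbrella:Rupert, hat:Quinn, card:Quinn, watch:Quinn
Event 14 (give card: Quinn -> Nina). State: umbrella:Rupert, hat:Quinn, card:Nina, watch:Quinn

Final state: umbrella:Rupert, hat:Quinn, card:Nina, watch:Quinn
Rupert holds: umbrella.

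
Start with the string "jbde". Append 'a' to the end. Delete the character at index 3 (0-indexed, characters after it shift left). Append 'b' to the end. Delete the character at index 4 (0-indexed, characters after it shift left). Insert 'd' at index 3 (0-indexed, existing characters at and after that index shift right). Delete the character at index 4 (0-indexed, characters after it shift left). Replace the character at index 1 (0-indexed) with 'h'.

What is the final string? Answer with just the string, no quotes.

Applying each edit step by step:
Start: "jbde"
Op 1 (append 'a'): "jbde" -> "jbdea"
Op 2 (delete idx 3 = 'e'): "jbdea" -> "jbda"
Op 3 (append 'b'): "jbda" -> "jbdab"
Op 4 (delete idx 4 = 'b'): "jbdab" -> "jbda"
Op 5 (insert 'd' at idx 3): "jbda" -> "jbdda"
Op 6 (delete idx 4 = 'a'): "jbdda" -> "jbdd"
Op 7 (replace idx 1: 'b' -> 'h'): "jbdd" -> "jhdd"

Answer: jhdd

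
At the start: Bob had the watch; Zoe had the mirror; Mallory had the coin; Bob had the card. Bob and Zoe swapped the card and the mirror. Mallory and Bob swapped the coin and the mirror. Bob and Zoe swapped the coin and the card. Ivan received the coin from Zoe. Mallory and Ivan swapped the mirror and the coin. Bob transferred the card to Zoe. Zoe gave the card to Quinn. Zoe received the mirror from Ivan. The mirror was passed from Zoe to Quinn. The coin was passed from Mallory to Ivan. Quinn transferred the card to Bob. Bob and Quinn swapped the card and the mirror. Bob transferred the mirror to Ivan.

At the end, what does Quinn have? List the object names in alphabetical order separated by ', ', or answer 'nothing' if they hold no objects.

Answer: card

Derivation:
Tracking all object holders:
Start: watch:Bob, mirror:Zoe, coin:Mallory, card:Bob
Event 1 (swap card<->mirror: now card:Zoe, mirror:Bob). State: watch:Bob, mirror:Bob, coin:Mallory, card:Zoe
Event 2 (swap coin<->mirror: now coin:Bob, mirror:Mallory). State: watch:Bob, mirror:Mallory, coin:Bob, card:Zoe
Event 3 (swap coin<->card: now coin:Zoe, card:Bob). State: watch:Bob, mirror:Mallory, coin:Zoe, card:Bob
Event 4 (give coin: Zoe -> Ivan). State: watch:Bob, mirror:Mallory, coin:Ivan, card:Bob
Event 5 (swap mirror<->coin: now mirror:Ivan, coin:Mallory). State: watch:Bob, mirror:Ivan, coin:Mallory, card:Bob
Event 6 (give card: Bob -> Zoe). State: watch:Bob, mirror:Ivan, coin:Mallory, card:Zoe
Event 7 (give card: Zoe -> Quinn). State: watch:Bob, mirror:Ivan, coin:Mallory, card:Quinn
Event 8 (give mirror: Ivan -> Zoe). State: watch:Bob, mirror:Zoe, coin:Mallory, card:Quinn
Event 9 (give mirror: Zoe -> Quinn). State: watch:Bob, mirror:Quinn, coin:Mallory, card:Quinn
Event 10 (give coin: Mallory -> Ivan). State: watch:Bob, mirror:Quinn, coin:Ivan, card:Quinn
Event 11 (give card: Quinn -> Bob). State: watch:Bob, mirror:Quinn, coin:Ivan, card:Bob
Event 12 (swap card<->mirror: now card:Quinn, mirror:Bob). State: watch:Bob, mirror:Bob, coin:Ivan, card:Quinn
Event 13 (give mirror: Bob -> Ivan). State: watch:Bob, mirror:Ivan, coin:Ivan, card:Quinn

Final state: watch:Bob, mirror:Ivan, coin:Ivan, card:Quinn
Quinn holds: card.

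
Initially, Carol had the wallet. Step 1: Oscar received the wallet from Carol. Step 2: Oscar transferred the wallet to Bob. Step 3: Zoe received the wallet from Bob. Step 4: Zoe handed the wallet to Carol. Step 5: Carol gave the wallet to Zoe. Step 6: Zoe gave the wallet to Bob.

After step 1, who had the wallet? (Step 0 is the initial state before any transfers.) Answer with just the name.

Tracking the wallet holder through step 1:
After step 0 (start): Carol
After step 1: Oscar

At step 1, the holder is Oscar.

Answer: Oscar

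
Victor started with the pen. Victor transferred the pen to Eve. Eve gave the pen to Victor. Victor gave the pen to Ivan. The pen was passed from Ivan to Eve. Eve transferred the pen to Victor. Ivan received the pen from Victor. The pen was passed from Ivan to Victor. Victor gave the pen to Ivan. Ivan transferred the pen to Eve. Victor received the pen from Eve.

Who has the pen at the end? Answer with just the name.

Tracking the pen through each event:
Start: Victor has the pen.
After event 1: Eve has the pen.
After event 2: Victor has the pen.
After event 3: Ivan has the pen.
After event 4: Eve has the pen.
After event 5: Victor has the pen.
After event 6: Ivan has the pen.
After event 7: Victor has the pen.
After event 8: Ivan has the pen.
After event 9: Eve has the pen.
After event 10: Victor has the pen.

Answer: Victor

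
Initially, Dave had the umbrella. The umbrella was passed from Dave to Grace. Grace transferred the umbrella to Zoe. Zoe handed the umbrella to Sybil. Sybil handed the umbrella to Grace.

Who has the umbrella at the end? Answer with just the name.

Answer: Grace

Derivation:
Tracking the umbrella through each event:
Start: Dave has the umbrella.
After event 1: Grace has the umbrella.
After event 2: Zoe has the umbrella.
After event 3: Sybil has the umbrella.
After event 4: Grace has the umbrella.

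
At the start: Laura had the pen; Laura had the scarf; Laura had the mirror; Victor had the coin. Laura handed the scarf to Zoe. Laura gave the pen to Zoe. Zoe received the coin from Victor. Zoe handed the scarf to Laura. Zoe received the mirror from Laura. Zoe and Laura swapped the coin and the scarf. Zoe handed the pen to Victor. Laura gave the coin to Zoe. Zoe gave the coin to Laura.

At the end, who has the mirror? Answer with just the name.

Answer: Zoe

Derivation:
Tracking all object holders:
Start: pen:Laura, scarf:Laura, mirror:Laura, coin:Victor
Event 1 (give scarf: Laura -> Zoe). State: pen:Laura, scarf:Zoe, mirror:Laura, coin:Victor
Event 2 (give pen: Laura -> Zoe). State: pen:Zoe, scarf:Zoe, mirror:Laura, coin:Victor
Event 3 (give coin: Victor -> Zoe). State: pen:Zoe, scarf:Zoe, mirror:Laura, coin:Zoe
Event 4 (give scarf: Zoe -> Laura). State: pen:Zoe, scarf:Laura, mirror:Laura, coin:Zoe
Event 5 (give mirror: Laura -> Zoe). State: pen:Zoe, scarf:Laura, mirror:Zoe, coin:Zoe
Event 6 (swap coin<->scarf: now coin:Laura, scarf:Zoe). State: pen:Zoe, scarf:Zoe, mirror:Zoe, coin:Laura
Event 7 (give pen: Zoe -> Victor). State: pen:Victor, scarf:Zoe, mirror:Zoe, coin:Laura
Event 8 (give coin: Laura -> Zoe). State: pen:Victor, scarf:Zoe, mirror:Zoe, coin:Zoe
Event 9 (give coin: Zoe -> Laura). State: pen:Victor, scarf:Zoe, mirror:Zoe, coin:Laura

Final state: pen:Victor, scarf:Zoe, mirror:Zoe, coin:Laura
The mirror is held by Zoe.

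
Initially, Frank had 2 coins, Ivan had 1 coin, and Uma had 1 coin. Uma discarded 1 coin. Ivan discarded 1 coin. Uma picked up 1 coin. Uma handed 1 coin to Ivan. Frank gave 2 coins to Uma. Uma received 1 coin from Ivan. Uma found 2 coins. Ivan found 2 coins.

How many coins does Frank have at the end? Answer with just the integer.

Tracking counts step by step:
Start: Frank=2, Ivan=1, Uma=1
Event 1 (Uma -1): Uma: 1 -> 0. State: Frank=2, Ivan=1, Uma=0
Event 2 (Ivan -1): Ivan: 1 -> 0. State: Frank=2, Ivan=0, Uma=0
Event 3 (Uma +1): Uma: 0 -> 1. State: Frank=2, Ivan=0, Uma=1
Event 4 (Uma -> Ivan, 1): Uma: 1 -> 0, Ivan: 0 -> 1. State: Frank=2, Ivan=1, Uma=0
Event 5 (Frank -> Uma, 2): Frank: 2 -> 0, Uma: 0 -> 2. State: Frank=0, Ivan=1, Uma=2
Event 6 (Ivan -> Uma, 1): Ivan: 1 -> 0, Uma: 2 -> 3. State: Frank=0, Ivan=0, Uma=3
Event 7 (Uma +2): Uma: 3 -> 5. State: Frank=0, Ivan=0, Uma=5
Event 8 (Ivan +2): Ivan: 0 -> 2. State: Frank=0, Ivan=2, Uma=5

Frank's final count: 0

Answer: 0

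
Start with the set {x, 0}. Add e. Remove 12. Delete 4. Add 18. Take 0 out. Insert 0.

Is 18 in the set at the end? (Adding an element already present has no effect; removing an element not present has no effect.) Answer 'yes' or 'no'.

Answer: yes

Derivation:
Tracking the set through each operation:
Start: {0, x}
Event 1 (add e): added. Set: {0, e, x}
Event 2 (remove 12): not present, no change. Set: {0, e, x}
Event 3 (remove 4): not present, no change. Set: {0, e, x}
Event 4 (add 18): added. Set: {0, 18, e, x}
Event 5 (remove 0): removed. Set: {18, e, x}
Event 6 (add 0): added. Set: {0, 18, e, x}

Final set: {0, 18, e, x} (size 4)
18 is in the final set.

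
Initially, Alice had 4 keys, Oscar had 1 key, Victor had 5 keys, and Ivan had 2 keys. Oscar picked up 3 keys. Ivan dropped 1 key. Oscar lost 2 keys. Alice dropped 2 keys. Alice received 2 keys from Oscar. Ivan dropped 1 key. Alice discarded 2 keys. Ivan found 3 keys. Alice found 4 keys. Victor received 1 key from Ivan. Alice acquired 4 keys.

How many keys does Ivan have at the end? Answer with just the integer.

Answer: 2

Derivation:
Tracking counts step by step:
Start: Alice=4, Oscar=1, Victor=5, Ivan=2
Event 1 (Oscar +3): Oscar: 1 -> 4. State: Alice=4, Oscar=4, Victor=5, Ivan=2
Event 2 (Ivan -1): Ivan: 2 -> 1. State: Alice=4, Oscar=4, Victor=5, Ivan=1
Event 3 (Oscar -2): Oscar: 4 -> 2. State: Alice=4, Oscar=2, Victor=5, Ivan=1
Event 4 (Alice -2): Alice: 4 -> 2. State: Alice=2, Oscar=2, Victor=5, Ivan=1
Event 5 (Oscar -> Alice, 2): Oscar: 2 -> 0, Alice: 2 -> 4. State: Alice=4, Oscar=0, Victor=5, Ivan=1
Event 6 (Ivan -1): Ivan: 1 -> 0. State: Alice=4, Oscar=0, Victor=5, Ivan=0
Event 7 (Alice -2): Alice: 4 -> 2. State: Alice=2, Oscar=0, Victor=5, Ivan=0
Event 8 (Ivan +3): Ivan: 0 -> 3. State: Alice=2, Oscar=0, Victor=5, Ivan=3
Event 9 (Alice +4): Alice: 2 -> 6. State: Alice=6, Oscar=0, Victor=5, Ivan=3
Event 10 (Ivan -> Victor, 1): Ivan: 3 -> 2, Victor: 5 -> 6. State: Alice=6, Oscar=0, Victor=6, Ivan=2
Event 11 (Alice +4): Alice: 6 -> 10. State: Alice=10, Oscar=0, Victor=6, Ivan=2

Ivan's final count: 2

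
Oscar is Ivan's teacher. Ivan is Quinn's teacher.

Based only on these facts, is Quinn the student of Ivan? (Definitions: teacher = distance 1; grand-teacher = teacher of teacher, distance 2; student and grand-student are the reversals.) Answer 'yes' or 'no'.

Reconstructing the teacher chain from the given facts:
  Oscar -> Ivan -> Quinn
(each arrow means 'teacher of the next')
Positions in the chain (0 = top):
  position of Oscar: 0
  position of Ivan: 1
  position of Quinn: 2

Quinn is at position 2, Ivan is at position 1; signed distance (j - i) = -1.
'student' requires j - i = -1. Actual distance is -1, so the relation HOLDS.

Answer: yes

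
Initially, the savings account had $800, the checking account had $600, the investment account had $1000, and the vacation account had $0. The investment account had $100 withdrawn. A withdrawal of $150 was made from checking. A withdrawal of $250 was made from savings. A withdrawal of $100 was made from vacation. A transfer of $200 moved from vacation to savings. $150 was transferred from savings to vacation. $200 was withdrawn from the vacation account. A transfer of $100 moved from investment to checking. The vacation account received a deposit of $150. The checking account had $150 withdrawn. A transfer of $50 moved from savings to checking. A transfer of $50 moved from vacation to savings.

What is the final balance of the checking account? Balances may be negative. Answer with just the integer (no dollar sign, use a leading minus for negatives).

Tracking account balances step by step:
Start: savings=800, checking=600, investment=1000, vacation=0
Event 1 (withdraw 100 from investment): investment: 1000 - 100 = 900. Balances: savings=800, checking=600, investment=900, vacation=0
Event 2 (withdraw 150 from checking): checking: 600 - 150 = 450. Balances: savings=800, checking=450, investment=900, vacation=0
Event 3 (withdraw 250 from savings): savings: 800 - 250 = 550. Balances: savings=550, checking=450, investment=900, vacation=0
Event 4 (withdraw 100 from vacation): vacation: 0 - 100 = -100. Balances: savings=550, checking=450, investment=900, vacation=-100
Event 5 (transfer 200 vacation -> savings): vacation: -100 - 200 = -300, savings: 550 + 200 = 750. Balances: savings=750, checking=450, investment=900, vacation=-300
Event 6 (transfer 150 savings -> vacation): savings: 750 - 150 = 600, vacation: -300 + 150 = -150. Balances: savings=600, checking=450, investment=900, vacation=-150
Event 7 (withdraw 200 from vacation): vacation: -150 - 200 = -350. Balances: savings=600, checking=450, investment=900, vacation=-350
Event 8 (transfer 100 investment -> checking): investment: 900 - 100 = 800, checking: 450 + 100 = 550. Balances: savings=600, checking=550, investment=800, vacation=-350
Event 9 (deposit 150 to vacation): vacation: -350 + 150 = -200. Balances: savings=600, checking=550, investment=800, vacation=-200
Event 10 (withdraw 150 from checking): checking: 550 - 150 = 400. Balances: savings=600, checking=400, investment=800, vacation=-200
Event 11 (transfer 50 savings -> checking): savings: 600 - 50 = 550, checking: 400 + 50 = 450. Balances: savings=550, checking=450, investment=800, vacation=-200
Event 12 (transfer 50 vacation -> savings): vacation: -200 - 50 = -250, savings: 550 + 50 = 600. Balances: savings=600, checking=450, investment=800, vacation=-250

Final balance of checking: 450

Answer: 450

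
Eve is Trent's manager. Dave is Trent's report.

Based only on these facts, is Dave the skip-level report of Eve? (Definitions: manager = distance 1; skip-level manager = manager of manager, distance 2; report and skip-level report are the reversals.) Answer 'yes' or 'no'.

Answer: yes

Derivation:
Reconstructing the manager chain from the given facts:
  Eve -> Trent -> Dave
(each arrow means 'manager of the next')
Positions in the chain (0 = top):
  position of Eve: 0
  position of Trent: 1
  position of Dave: 2

Dave is at position 2, Eve is at position 0; signed distance (j - i) = -2.
'skip-level report' requires j - i = -2. Actual distance is -2, so the relation HOLDS.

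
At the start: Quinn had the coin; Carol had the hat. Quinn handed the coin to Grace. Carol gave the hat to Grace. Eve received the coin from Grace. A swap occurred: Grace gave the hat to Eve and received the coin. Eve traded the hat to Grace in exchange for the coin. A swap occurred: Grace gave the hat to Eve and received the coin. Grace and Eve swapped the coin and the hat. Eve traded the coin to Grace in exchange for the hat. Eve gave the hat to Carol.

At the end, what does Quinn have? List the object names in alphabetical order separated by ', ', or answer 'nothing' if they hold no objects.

Answer: nothing

Derivation:
Tracking all object holders:
Start: coin:Quinn, hat:Carol
Event 1 (give coin: Quinn -> Grace). State: coin:Grace, hat:Carol
Event 2 (give hat: Carol -> Grace). State: coin:Grace, hat:Grace
Event 3 (give coin: Grace -> Eve). State: coin:Eve, hat:Grace
Event 4 (swap hat<->coin: now hat:Eve, coin:Grace). State: coin:Grace, hat:Eve
Event 5 (swap hat<->coin: now hat:Grace, coin:Eve). State: coin:Eve, hat:Grace
Event 6 (swap hat<->coin: now hat:Eve, coin:Grace). State: coin:Grace, hat:Eve
Event 7 (swap coin<->hat: now coin:Eve, hat:Grace). State: coin:Eve, hat:Grace
Event 8 (swap coin<->hat: now coin:Grace, hat:Eve). State: coin:Grace, hat:Eve
Event 9 (give hat: Eve -> Carol). State: coin:Grace, hat:Carol

Final state: coin:Grace, hat:Carol
Quinn holds: (nothing).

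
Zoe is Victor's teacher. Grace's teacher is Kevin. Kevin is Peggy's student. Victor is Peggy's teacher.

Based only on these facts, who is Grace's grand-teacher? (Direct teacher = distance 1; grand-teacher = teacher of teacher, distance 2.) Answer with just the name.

Answer: Peggy

Derivation:
Reconstructing the teacher chain from the given facts:
  Zoe -> Victor -> Peggy -> Kevin -> Grace
(each arrow means 'teacher of the next')
Positions in the chain (0 = top):
  position of Zoe: 0
  position of Victor: 1
  position of Peggy: 2
  position of Kevin: 3
  position of Grace: 4

Grace is at position 4; the grand-teacher is 2 steps up the chain, i.e. position 2: Peggy.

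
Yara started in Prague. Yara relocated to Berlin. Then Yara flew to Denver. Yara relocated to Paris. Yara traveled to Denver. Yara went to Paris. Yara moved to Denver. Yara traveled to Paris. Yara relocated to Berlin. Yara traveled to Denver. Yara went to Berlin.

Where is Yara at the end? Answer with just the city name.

Tracking Yara's location:
Start: Yara is in Prague.
After move 1: Prague -> Berlin. Yara is in Berlin.
After move 2: Berlin -> Denver. Yara is in Denver.
After move 3: Denver -> Paris. Yara is in Paris.
After move 4: Paris -> Denver. Yara is in Denver.
After move 5: Denver -> Paris. Yara is in Paris.
After move 6: Paris -> Denver. Yara is in Denver.
After move 7: Denver -> Paris. Yara is in Paris.
After move 8: Paris -> Berlin. Yara is in Berlin.
After move 9: Berlin -> Denver. Yara is in Denver.
After move 10: Denver -> Berlin. Yara is in Berlin.

Answer: Berlin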